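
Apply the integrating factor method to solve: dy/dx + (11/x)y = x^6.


P(x) = 11/x ⇒ μ = x^11.
(x^11 y)' = x^17 ⇒ x^11 y = x^18/(18) + C.
Solve for y: y = (1/18)x^7 + C/x^11.


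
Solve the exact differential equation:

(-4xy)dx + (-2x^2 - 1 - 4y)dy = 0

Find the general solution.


Check exactness: ∂M/∂y = -4x and ∂N/∂x = -4x; equal, so the equation is exact.
Integrate M with respect to x (treating y as constant): ∫M dx = -2x^2y + h(y).
Differentiate w.r.t. y and set equal to N: the x-dependent terms already match, leaving h'(y) = -1 - 4y. Integrate: h(y) = -y - 2y^2.
So F(x,y) = -2x^2y - y - 2y^2.
General solution: -2x^2y - y - 2y^2 = C.


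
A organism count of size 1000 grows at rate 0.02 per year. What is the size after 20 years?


The ODE dP/dt = 0.02P has solution P(t) = P(0)e^(0.02t).
Substitute P(0) = 1000 and t = 20: P(20) = 1000 e^(0.40) ≈ 1492.


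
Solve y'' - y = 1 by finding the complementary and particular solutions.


Characteristic roots of r² - 1 = 0 are -1, 1.
y_h = C₁e^(-x) + C₂e^(x).
Forcing exponent 0 is not a characteristic root; try y_p = A.
Substitute: A·(0 + (0)·0 + (-1)) = A·-1 = 1, so A = -1.
General solution: y = C₁e^(-x) + C₂e^(x) - 1.


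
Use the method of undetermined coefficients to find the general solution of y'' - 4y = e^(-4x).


Characteristic roots of r² - 4 = 0 are 2, -2.
y_h = C₁e^(2x) + C₂e^(-2x).
Forcing exponent -4 is not a characteristic root; try y_p = Ae^(-4x).
Substitute: A·(16 + (0)·-4 + (-4)) = A·12 = 1, so A = 1/12.
General solution: y = C₁e^(2x) + C₂e^(-2x) + (1/12)e^(-4x).


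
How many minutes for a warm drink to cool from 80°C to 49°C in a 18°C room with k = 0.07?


From T(t) = T_a + (T₀ - T_a)e^(-kt), set T(t) = 49:
(49 - 18) / (80 - 18) = e^(-0.07t), so t = -ln(0.500)/0.07 ≈ 9.9 minutes.


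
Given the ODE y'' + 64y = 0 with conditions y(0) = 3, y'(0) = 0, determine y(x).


Characteristic roots of r² + 64 = 0 are ±8i, so y = C₁cos(8x) + C₂sin(8x).
Apply y(0) = 3: C₁ = 3. Differentiate and apply y'(0) = 0: 8·C₂ = 0, so C₂ = 0.
Particular solution: y = 3cos(8x).


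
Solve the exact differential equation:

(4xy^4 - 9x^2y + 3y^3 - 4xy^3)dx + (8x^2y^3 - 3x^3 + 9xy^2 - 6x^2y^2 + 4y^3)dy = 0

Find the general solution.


Check exactness: ∂M/∂y = 16xy^3 - 9x^2 + 9y^2 - 12xy^2 and ∂N/∂x = 16xy^3 - 9x^2 + 9y^2 - 12xy^2; equal, so the equation is exact.
Integrate M with respect to x (treating y as constant): ∫M dx = 2x^2y^4 - 3x^3y + 3xy^3 - 2x^2y^3 + h(y).
Differentiate w.r.t. y and set equal to N: the x-dependent terms already match, leaving h'(y) = 4y^3. Integrate: h(y) = y^4.
So F(x,y) = 2x^2y^4 - 3x^3y + 3xy^3 - 2x^2y^3 + y^4.
General solution: 2x^2y^4 - 3x^3y + 3xy^3 - 2x^2y^3 + y^4 = C.


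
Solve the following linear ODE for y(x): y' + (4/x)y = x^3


P(x) = 4/x ⇒ μ = x^4.
(x^4 y)' = x^4·x^3 = x^7.
Integrate: x^4 y = x^8/(8) + C.
Solve for y: y = (1/8)x^4 + C/x^4.


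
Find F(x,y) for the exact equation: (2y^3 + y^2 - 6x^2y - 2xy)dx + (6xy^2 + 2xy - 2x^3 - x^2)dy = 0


Check exactness: ∂M/∂y = 6y^2 + 2y - 6x^2 - 2x and ∂N/∂x = 6y^2 + 2y - 6x^2 - 2x; equal, so the equation is exact.
Integrate M with respect to x (treating y as constant): ∫M dx = 2xy^3 + xy^2 - 2x^3y - x^2y + h(y).
Differentiate w.r.t. y and set equal to N: all terms match, so h'(y) = 0 and h is a constant absorbed into C.
General solution: 2xy^3 + xy^2 - 2x^3y - x^2y = C.


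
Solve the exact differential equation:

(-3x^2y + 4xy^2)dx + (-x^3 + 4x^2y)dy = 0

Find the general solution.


Check exactness: ∂M/∂y = -3x^2 + 8xy and ∂N/∂x = -3x^2 + 8xy; equal, so the equation is exact.
Integrate M with respect to x (treating y as constant): ∫M dx = -x^3y + 2x^2y^2 + h(y).
Differentiate w.r.t. y and set equal to N: all terms match, so h'(y) = 0 and h is a constant absorbed into C.
General solution: -x^3y + 2x^2y^2 = C.


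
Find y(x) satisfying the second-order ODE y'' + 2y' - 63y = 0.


Characteristic equation: r² + 2r - 63 = 0.
Factor: (r - 7)(r + 9) = 0 ⇒ r = 7, -9 (distinct real).
General solution: y = C₁e^(7x) + C₂e^(-9x).


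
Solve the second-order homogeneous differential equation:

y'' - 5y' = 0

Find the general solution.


Characteristic equation: r² - 5r = 0.
Factor: (r - 0)(r - 5) = 0 ⇒ r = 0, 5 (distinct real).
General solution: y = C₁ + C₂e^(5x).


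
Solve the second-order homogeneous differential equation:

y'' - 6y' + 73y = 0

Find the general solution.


Characteristic equation: r² - 6r + 73 = 0.
Discriminant is negative; roots r = 3 ± 8i (complex conjugate pair).
General solution uses e^(α x)(C₁ cos(β x) + C₂ sin(β x)): y = e^(3x)(C₁cos(8x) + C₂sin(8x)).


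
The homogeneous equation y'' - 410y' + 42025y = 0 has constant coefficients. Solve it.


Characteristic equation: r² - 410r + 42025 = 0, i.e. (r - 205)² = 0.
Repeated root r = 205; include an x factor for the second linearly independent solution.
General solution: y = (C₁ + C₂x)e^(205x).


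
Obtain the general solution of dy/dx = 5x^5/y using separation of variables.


Separate variables: y dy = 5x^5 dx.
Integrate both sides: y²/2 = (5/6)x^6 + C₀.
Multiply by 2: y² = (5/3)x^6 + C.


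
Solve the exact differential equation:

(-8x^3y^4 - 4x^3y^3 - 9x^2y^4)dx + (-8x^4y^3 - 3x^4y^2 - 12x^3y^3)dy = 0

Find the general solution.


Check exactness: ∂M/∂y = -32x^3y^3 - 12x^3y^2 - 36x^2y^3 and ∂N/∂x = -32x^3y^3 - 12x^3y^2 - 36x^2y^3; equal, so the equation is exact.
Integrate M with respect to x (treating y as constant): ∫M dx = -2x^4y^4 - x^4y^3 - 3x^3y^4 + h(y).
Differentiate w.r.t. y and set equal to N: all terms match, so h'(y) = 0 and h is a constant absorbed into C.
General solution: -2x^4y^4 - x^4y^3 - 3x^3y^4 = C.


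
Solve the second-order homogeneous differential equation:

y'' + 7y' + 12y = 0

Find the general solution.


Characteristic equation: r² + 7r + 12 = 0.
Factor: (r + 3)(r + 4) = 0 ⇒ r = -3, -4 (distinct real).
General solution: y = C₁e^(-3x) + C₂e^(-4x).


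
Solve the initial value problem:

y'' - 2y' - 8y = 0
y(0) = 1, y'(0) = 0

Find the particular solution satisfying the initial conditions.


Characteristic roots of r² - 2r - 8 = 0 are -2, 4.
General solution y = c₁ e^(-2x) + c₂ e^(4x).
Apply y(0) = 1: c₁ + c₂ = 1. Apply y'(0) = 0: -2 c₁ + 4 c₂ = 0.
Solve: c₁ = 2/3, c₂ = 1/3.
Particular solution: y = (2/3)e^(-2x) + (1/3)e^(4x).


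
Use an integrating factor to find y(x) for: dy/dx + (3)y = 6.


P(x) = 3, Q(x) = 6; integrating factor μ = e^(3x).
(μ y)' = 6e^(3x) ⇒ μ y = 2e^(3x) + C.
Divide by μ: y = 2 + Ce^(-3x).


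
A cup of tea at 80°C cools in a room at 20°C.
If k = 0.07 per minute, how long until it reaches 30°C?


From T(t) = T_a + (T₀ - T_a)e^(-kt), set T(t) = 30:
(30 - 20) / (80 - 20) = e^(-0.07t), so t = -ln(0.167)/0.07 ≈ 25.6 minutes.


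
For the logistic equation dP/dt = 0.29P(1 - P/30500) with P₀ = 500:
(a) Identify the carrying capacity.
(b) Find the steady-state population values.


Logistic ODE dP/dt = 0.29P(1 - P/30500) has equilibria where dP/dt = 0, i.e. P = 0 or P = 30500.
The coefficient (1 - P/K) = 0 when P = K, identifying K = 30500 as the carrying capacity.
(a) K = 30500; (b) equilibria P = 0 and P = 30500.


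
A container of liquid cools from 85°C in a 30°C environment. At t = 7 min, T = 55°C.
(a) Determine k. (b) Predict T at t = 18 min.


Newton's law: T(t) = T_a + (T₀ - T_a)e^(-kt).
(a) Use T(7) = 55: (55 - 30)/(85 - 30) = e^(-k·7), so k = -ln(0.455)/7 ≈ 0.1126.
(b) Apply k to t = 18: T(18) = 30 + (55)e^(-2.027) ≈ 37.2°C.


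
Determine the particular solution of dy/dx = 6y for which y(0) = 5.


General solution of y' = 6y is y = Ce^(6x).
Apply y(0) = 5: C = 5.
Particular solution: y = 5e^(6x).


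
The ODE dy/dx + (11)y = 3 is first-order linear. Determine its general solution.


P(x) = 11, Q(x) = 3; integrating factor μ = e^(11x).
(μ y)' = 3e^(11x) ⇒ μ y = (3/11)e^(11x) + C.
Divide by μ: y = 3/11 + Ce^(-11x).


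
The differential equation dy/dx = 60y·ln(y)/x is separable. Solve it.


Separate: dy/[y ln(y)] = 60 dx/x.
Substitute u = ln(y): du/u = 60 dx/x.
Integrate: ln|ln(y)| = 60ln|x| + C₀, hence ln(y) = C·x^60.


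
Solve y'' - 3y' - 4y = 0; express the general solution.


Characteristic equation: r² - 3r - 4 = 0.
Factor: (r - 4)(r + 1) = 0 ⇒ r = 4, -1 (distinct real).
General solution: y = C₁e^(4x) + C₂e^(-x).


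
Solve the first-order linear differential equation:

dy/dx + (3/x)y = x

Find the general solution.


P(x) = 3/x ⇒ μ = x^3.
(x^3 y)' = x^4 ⇒ x^3 y = x^5/(5) + C.
Solve for y: y = (1/5)x^2 + C/x^3.


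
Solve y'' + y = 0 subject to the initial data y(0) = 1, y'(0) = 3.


Characteristic roots of r² + 1 = 0 are ±1i, so y = C₁cos(x) + C₂sin(x).
Apply y(0) = 1: C₁ = 1. Differentiate and apply y'(0) = 3: 1·C₂ = 3, so C₂ = 3.
Particular solution: y = cos(x) + 3sin(x).


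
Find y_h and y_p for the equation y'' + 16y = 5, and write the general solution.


Homogeneous part: r² + 16 = 0 ⇒ r = ±4i, so y_h = C₁cos(4x) + C₂sin(4x).
Try constant y_p = A; plug in: 16A = 5 ⇒ A = 5/16.
General solution: y = C₁cos(4x) + C₂sin(4x) + 5/16.


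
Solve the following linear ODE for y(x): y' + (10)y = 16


P(x) = 10, Q(x) = 16; integrating factor μ = e^(10x).
(μ y)' = 16e^(10x) ⇒ μ y = (8/5)e^(10x) + C.
Divide by μ: y = 8/5 + Ce^(-10x).


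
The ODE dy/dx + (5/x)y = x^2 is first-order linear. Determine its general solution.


P(x) = 5/x ⇒ μ = x^5.
(x^5 y)' = x^5·x^2 = x^7.
Integrate: x^5 y = x^8/(8) + C.
Solve for y: y = (1/8)x^3 + C/x^5.


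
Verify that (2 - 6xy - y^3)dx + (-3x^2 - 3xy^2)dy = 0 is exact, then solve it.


Check exactness: ∂M/∂y = -6x - 3y^2 and ∂N/∂x = -6x - 3y^2; equal, so the equation is exact.
Integrate M with respect to x (treating y as constant): ∫M dx = 2x - 3x^2y - xy^3 + h(y).
Differentiate w.r.t. y and set equal to N: all terms match, so h'(y) = 0 and h is a constant absorbed into C.
General solution: 2x - 3x^2y - xy^3 = C.


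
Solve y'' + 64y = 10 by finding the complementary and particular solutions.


Homogeneous part: r² + 64 = 0 ⇒ r = ±8i, so y_h = C₁cos(8x) + C₂sin(8x).
Try constant y_p = A; plug in: 64A = 10 ⇒ A = 5/32.
General solution: y = C₁cos(8x) + C₂sin(8x) + 5/32.


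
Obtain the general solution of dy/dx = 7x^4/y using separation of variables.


Separate variables: y dy = 7x^4 dx.
Integrate both sides: y²/2 = (7/5)x^5 + C₀.
Multiply by 2: y² = (14/5)x^5 + C.


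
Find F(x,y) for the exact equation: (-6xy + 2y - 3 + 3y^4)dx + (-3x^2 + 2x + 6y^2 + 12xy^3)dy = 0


Check exactness: ∂M/∂y = -6x + 2 + 12y^3 and ∂N/∂x = -6x + 2 + 12y^3; equal, so the equation is exact.
Integrate M with respect to x (treating y as constant): ∫M dx = -3x^2y + 2xy - 3x + 3xy^4 + h(y).
Differentiate w.r.t. y and set equal to N: the x-dependent terms already match, leaving h'(y) = 6y^2. Integrate: h(y) = 2y^3.
So F(x,y) = -3x^2y + 2xy + 2y^3 - 3x + 3xy^4.
General solution: -3x^2y + 2xy + 2y^3 - 3x + 3xy^4 = C.


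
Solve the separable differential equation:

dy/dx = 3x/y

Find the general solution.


Separate variables: y dy = 3x dx.
Integrate both sides: y²/2 = (3/2)x^2 + C₀.
Multiply by 2: y² = 3x^2 + C.


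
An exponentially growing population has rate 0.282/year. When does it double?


Exponential growth: P(t) = P₀ e^(0.282t). Set P(t)/P₀ = 2: e^(0.282t) = 2.
Solve: t = ln(2)/0.282 ≈ 2.46 years.


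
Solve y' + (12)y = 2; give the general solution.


P(x) = 12, Q(x) = 2; integrating factor μ = e^(12x).
(μ y)' = 2e^(12x) ⇒ μ y = (1/6)e^(12x) + C.
Divide by μ: y = 1/6 + Ce^(-12x).


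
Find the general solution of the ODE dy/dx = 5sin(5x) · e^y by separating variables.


Separate: e^(-y) dy = 5sin(5x) dx.
Integrate: -e^(-y) = -cos(5x) + C₀.
Rearrange: e^(-y) = cos(5x) + C.


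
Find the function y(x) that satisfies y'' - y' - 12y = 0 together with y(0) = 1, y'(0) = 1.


Characteristic roots of r² - r - 12 = 0 are 4, -3.
General solution y = c₁ e^(4x) + c₂ e^(-3x).
Apply y(0) = 1: c₁ + c₂ = 1. Apply y'(0) = 1: 4 c₁ - 3 c₂ = 1.
Solve: c₁ = 4/7, c₂ = 3/7.
Particular solution: y = (4/7)e^(4x) + (3/7)e^(-3x).


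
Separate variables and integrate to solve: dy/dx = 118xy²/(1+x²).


Separate: dy/y² = 118x/(1+x²) dx.
Integrate LHS: ∫ dy/y² = -1/y.
Integrate RHS via u = 1+x²: 59ln(1+x²) + C.
Result: -1/y = 59ln(1+x²) + C.


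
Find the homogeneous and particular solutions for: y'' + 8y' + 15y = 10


Characteristic roots of r² + 8r + 15 = 0 are -3, -5.
y_h = C₁e^(-3x) + C₂e^(-5x).
Constant forcing; try y_p = A. Then 15A = 10 ⇒ A = 2/3.
General solution: y = C₁e^(-3x) + C₂e^(-5x) + 2/3.


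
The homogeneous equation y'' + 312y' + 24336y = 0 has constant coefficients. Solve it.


Characteristic equation: r² + 312r + 24336 = 0, i.e. (r + 156)² = 0.
Repeated root r = -156; include an x factor for the second linearly independent solution.
General solution: y = (C₁ + C₂x)e^(-156x).


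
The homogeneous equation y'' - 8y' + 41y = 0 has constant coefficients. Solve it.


Characteristic equation: r² - 8r + 41 = 0.
Discriminant is negative; roots r = 4 ± 5i (complex conjugate pair).
General solution uses e^(α x)(C₁ cos(β x) + C₂ sin(β x)): y = e^(4x)(C₁cos(5x) + C₂sin(5x)).


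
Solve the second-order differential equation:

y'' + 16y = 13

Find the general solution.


Homogeneous part: r² + 16 = 0 ⇒ r = ±4i, so y_h = C₁cos(4x) + C₂sin(4x).
Try constant y_p = A; plug in: 16A = 13 ⇒ A = 13/16.
General solution: y = C₁cos(4x) + C₂sin(4x) + 13/16.


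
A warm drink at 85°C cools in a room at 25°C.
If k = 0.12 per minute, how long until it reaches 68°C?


From T(t) = T_a + (T₀ - T_a)e^(-kt), set T(t) = 68:
(68 - 25) / (85 - 25) = e^(-0.12t), so t = -ln(0.717)/0.12 ≈ 2.8 minutes.


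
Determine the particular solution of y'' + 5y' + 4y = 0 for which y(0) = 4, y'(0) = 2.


Characteristic roots of r² + 5r + 4 = 0 are -1, -4.
General solution y = c₁ e^(-x) + c₂ e^(-4x).
Apply y(0) = 4: c₁ + c₂ = 4. Apply y'(0) = 2: -1 c₁ - 4 c₂ = 2.
Solve: c₁ = 6, c₂ = -2.
Particular solution: y = 6e^(-x) - 2e^(-4x).


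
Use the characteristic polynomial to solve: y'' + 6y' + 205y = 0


Characteristic equation: r² + 6r + 205 = 0.
Discriminant is negative; roots r = -3 ± 14i (complex conjugate pair).
General solution uses e^(α x)(C₁ cos(β x) + C₂ sin(β x)): y = e^(-3x)(C₁cos(14x) + C₂sin(14x)).


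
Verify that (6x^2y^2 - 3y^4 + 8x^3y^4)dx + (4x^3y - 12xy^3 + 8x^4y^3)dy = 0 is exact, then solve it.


Check exactness: ∂M/∂y = 12x^2y - 12y^3 + 32x^3y^3 and ∂N/∂x = 12x^2y - 12y^3 + 32x^3y^3; equal, so the equation is exact.
Integrate M with respect to x (treating y as constant): ∫M dx = 2x^3y^2 - 3xy^4 + 2x^4y^4 + h(y).
Differentiate w.r.t. y and set equal to N: all terms match, so h'(y) = 0 and h is a constant absorbed into C.
General solution: 2x^3y^2 - 3xy^4 + 2x^4y^4 = C.


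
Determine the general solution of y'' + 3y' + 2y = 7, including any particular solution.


Characteristic roots of r² + 3r + 2 = 0 are -1, -2.
y_h = C₁e^(-x) + C₂e^(-2x).
Constant forcing; try y_p = A. Then 2A = 7 ⇒ A = 7/2.
General solution: y = C₁e^(-x) + C₂e^(-2x) + 7/2.


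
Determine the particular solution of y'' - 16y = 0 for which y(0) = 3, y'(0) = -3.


Characteristic roots of r² - 16 = 0 are 4, -4.
General solution y = c₁ e^(4x) + c₂ e^(-4x).
Apply y(0) = 3: c₁ + c₂ = 3. Apply y'(0) = -3: 4 c₁ - 4 c₂ = -3.
Solve: c₁ = 9/8, c₂ = 15/8.
Particular solution: y = (9/8)e^(4x) + (15/8)e^(-4x).


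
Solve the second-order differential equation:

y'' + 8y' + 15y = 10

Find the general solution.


Characteristic roots of r² + 8r + 15 = 0 are -3, -5.
y_h = C₁e^(-3x) + C₂e^(-5x).
Constant forcing; try y_p = A. Then 15A = 10 ⇒ A = 2/3.
General solution: y = C₁e^(-3x) + C₂e^(-5x) + 2/3.


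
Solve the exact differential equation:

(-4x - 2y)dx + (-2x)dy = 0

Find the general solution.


Check exactness: ∂M/∂y = -2 and ∂N/∂x = -2; equal, so the equation is exact.
Integrate M with respect to x (treating y as constant): ∫M dx = -2x^2 - 2xy + h(y).
Differentiate w.r.t. y and set equal to N: all terms match, so h'(y) = 0 and h is a constant absorbed into C.
General solution: -2x^2 - 2xy = C.


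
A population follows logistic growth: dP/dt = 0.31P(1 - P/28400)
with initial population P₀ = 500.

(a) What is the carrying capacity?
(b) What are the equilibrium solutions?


Logistic ODE dP/dt = 0.31P(1 - P/28400) has equilibria where dP/dt = 0, i.e. P = 0 or P = 28400.
The coefficient (1 - P/K) = 0 when P = K, identifying K = 28400 as the carrying capacity.
(a) K = 28400; (b) equilibria P = 0 and P = 28400.


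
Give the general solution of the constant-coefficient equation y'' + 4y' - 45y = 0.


Characteristic equation: r² + 4r - 45 = 0.
Factor: (r - 5)(r + 9) = 0 ⇒ r = 5, -9 (distinct real).
General solution: y = C₁e^(5x) + C₂e^(-9x).


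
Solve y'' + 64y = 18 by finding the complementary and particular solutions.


Homogeneous part: r² + 64 = 0 ⇒ r = ±8i, so y_h = C₁cos(8x) + C₂sin(8x).
Try constant y_p = A; plug in: 64A = 18 ⇒ A = 9/32.
General solution: y = C₁cos(8x) + C₂sin(8x) + 9/32.


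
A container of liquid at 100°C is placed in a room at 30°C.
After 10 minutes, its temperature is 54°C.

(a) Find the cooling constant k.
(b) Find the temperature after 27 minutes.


Newton's law: T(t) = T_a + (T₀ - T_a)e^(-kt).
(a) Use T(10) = 54: (54 - 30)/(100 - 30) = e^(-k·10), so k = -ln(0.343)/10 ≈ 0.1070.
(b) Apply k to t = 27: T(27) = 30 + (70)e^(-2.890) ≈ 33.9°C.


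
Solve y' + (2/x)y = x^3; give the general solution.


P(x) = 2/x ⇒ μ = x^2.
(x^2 y)' = x^2·x^3 = x^5.
Integrate: x^2 y = x^6/(6) + C.
Solve for y: y = (1/6)x^4 + C/x^2.


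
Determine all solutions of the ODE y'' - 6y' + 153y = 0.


Characteristic equation: r² - 6r + 153 = 0.
Discriminant is negative; roots r = 3 ± 12i (complex conjugate pair).
General solution uses e^(α x)(C₁ cos(β x) + C₂ sin(β x)): y = e^(3x)(C₁cos(12x) + C₂sin(12x)).


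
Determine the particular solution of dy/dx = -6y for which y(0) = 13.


General solution of y' = -6y is y = Ce^(-6x).
Apply y(0) = 13: C = 13.
Particular solution: y = 13e^(-6x).


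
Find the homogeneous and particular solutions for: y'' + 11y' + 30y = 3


Characteristic roots of r² + 11r + 30 = 0 are -5, -6.
y_h = C₁e^(-5x) + C₂e^(-6x).
Constant forcing; try y_p = A. Then 30A = 3 ⇒ A = 1/10.
General solution: y = C₁e^(-5x) + C₂e^(-6x) + 1/10.


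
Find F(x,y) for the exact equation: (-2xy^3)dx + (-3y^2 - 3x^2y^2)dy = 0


Check exactness: ∂M/∂y = -6xy^2 and ∂N/∂x = -6xy^2; equal, so the equation is exact.
Integrate M with respect to x (treating y as constant): ∫M dx = -x^2y^3 + h(y).
Differentiate w.r.t. y and set equal to N: the x-dependent terms already match, leaving h'(y) = -3y^2. Integrate: h(y) = -y^3.
So F(x,y) = -y^3 - x^2y^3.
General solution: -y^3 - x^2y^3 = C.


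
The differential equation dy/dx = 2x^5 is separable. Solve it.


Integrate both sides with respect to x: y = ∫ 2x^5 dx = (1/3)x^6 + C.


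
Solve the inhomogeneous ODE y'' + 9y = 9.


Homogeneous part: r² + 9 = 0 ⇒ r = ±3i, so y_h = C₁cos(3x) + C₂sin(3x).
Try constant y_p = A; plug in: 9A = 9 ⇒ A = 1.
General solution: y = C₁cos(3x) + C₂sin(3x) + 1.


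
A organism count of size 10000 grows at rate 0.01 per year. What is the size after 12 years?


The ODE dP/dt = 0.01P has solution P(t) = P(0)e^(0.01t).
Substitute P(0) = 10000 and t = 12: P(12) = 10000 e^(0.12) ≈ 11275.


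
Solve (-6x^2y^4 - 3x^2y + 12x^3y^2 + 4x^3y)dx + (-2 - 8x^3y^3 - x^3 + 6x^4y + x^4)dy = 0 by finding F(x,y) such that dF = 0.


Check exactness: ∂M/∂y = -24x^2y^3 - 3x^2 + 24x^3y + 4x^3 and ∂N/∂x = -24x^2y^3 - 3x^2 + 24x^3y + 4x^3; equal, so the equation is exact.
Integrate M with respect to x (treating y as constant): ∫M dx = -2x^3y^4 - x^3y + 3x^4y^2 + x^4y + h(y).
Differentiate w.r.t. y and set equal to N: the x-dependent terms already match, leaving h'(y) = -2. Integrate: h(y) = -2y.
So F(x,y) = -2y - 2x^3y^4 - x^3y + 3x^4y^2 + x^4y.
General solution: -2y - 2x^3y^4 - x^3y + 3x^4y^2 + x^4y = C.


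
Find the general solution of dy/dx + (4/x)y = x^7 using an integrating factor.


P(x) = 4/x ⇒ μ = x^4.
(x^4 y)' = x^4·x^7 = x^11.
Integrate: x^4 y = x^12/(12) + C.
Solve for y: y = (1/12)x^8 + C/x^4.


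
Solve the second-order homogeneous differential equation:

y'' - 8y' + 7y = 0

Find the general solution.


Characteristic equation: r² - 8r + 7 = 0.
Factor: (r - 1)(r - 7) = 0 ⇒ r = 1, 7 (distinct real).
General solution: y = C₁e^(x) + C₂e^(7x).


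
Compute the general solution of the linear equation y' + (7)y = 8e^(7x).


P(x) = 7 ⇒ μ = e^(7x).
(μ y)' = 8e^(14x) ⇒ μ y = (8/14)e^(14x) + C.
Divide by μ: y = (4/7)e^(7x) + Ce^(-7x).


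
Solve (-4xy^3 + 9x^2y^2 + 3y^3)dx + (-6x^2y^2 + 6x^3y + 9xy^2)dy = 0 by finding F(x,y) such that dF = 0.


Check exactness: ∂M/∂y = -12xy^2 + 18x^2y + 9y^2 and ∂N/∂x = -12xy^2 + 18x^2y + 9y^2; equal, so the equation is exact.
Integrate M with respect to x (treating y as constant): ∫M dx = -2x^2y^3 + 3x^3y^2 + 3xy^3 + h(y).
Differentiate w.r.t. y and set equal to N: all terms match, so h'(y) = 0 and h is a constant absorbed into C.
General solution: -2x^2y^3 + 3x^3y^2 + 3xy^3 = C.


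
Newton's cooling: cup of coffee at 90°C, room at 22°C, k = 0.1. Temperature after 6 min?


Newton's law: dT/dt = -k(T - T_a) has solution T(t) = T_a + (T₀ - T_a)e^(-kt).
Plug in T_a = 22, T₀ = 90, k = 0.1, t = 6: T(6) = 22 + (68)e^(-0.60) ≈ 59.3°C.


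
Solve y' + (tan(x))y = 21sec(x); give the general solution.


P(x) = tan(x) ⇒ μ = e^(∫tan(x)dx) = sec(x).
(sec(x) y)' = 21sec²(x) ⇒ sec(x) y = 21tan(x) + C.
Multiply by cos(x): y = 21sin(x) + C·cos(x).


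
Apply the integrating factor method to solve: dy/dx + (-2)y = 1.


P(x) = -2 ⇒ μ = e^(-2x).
(μ y)' = e^(-2x) ⇒ μ y = -(1/2)e^(-2x) + C.
Divide by μ: y = -1/2 + Ce^(2x).


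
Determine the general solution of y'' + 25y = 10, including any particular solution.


Homogeneous part: r² + 25 = 0 ⇒ r = ±5i, so y_h = C₁cos(5x) + C₂sin(5x).
Try constant y_p = A; plug in: 25A = 10 ⇒ A = 2/5.
General solution: y = C₁cos(5x) + C₂sin(5x) + 2/5.


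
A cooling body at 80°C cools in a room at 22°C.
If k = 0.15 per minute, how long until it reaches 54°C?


From T(t) = T_a + (T₀ - T_a)e^(-kt), set T(t) = 54:
(54 - 22) / (80 - 22) = e^(-0.15t), so t = -ln(0.552)/0.15 ≈ 4.0 minutes.


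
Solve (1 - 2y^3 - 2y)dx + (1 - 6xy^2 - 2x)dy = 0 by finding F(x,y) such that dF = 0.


Check exactness: ∂M/∂y = -6y^2 - 2 and ∂N/∂x = -6y^2 - 2; equal, so the equation is exact.
Integrate M with respect to x (treating y as constant): ∫M dx = x - 2xy^3 - 2xy + h(y).
Differentiate w.r.t. y and set equal to N: the x-dependent terms already match, leaving h'(y) = 1. Integrate: h(y) = y.
So F(x,y) = x + y - 2xy^3 - 2xy.
General solution: x + y - 2xy^3 - 2xy = C.


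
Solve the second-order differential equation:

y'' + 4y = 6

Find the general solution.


Homogeneous part: r² + 4 = 0 ⇒ r = ±2i, so y_h = C₁cos(2x) + C₂sin(2x).
Try constant y_p = A; plug in: 4A = 6 ⇒ A = 3/2.
General solution: y = C₁cos(2x) + C₂sin(2x) + 3/2.


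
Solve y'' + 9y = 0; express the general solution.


Characteristic equation: r² + 9 = 0.
Discriminant is negative; roots r = 0 ± 3i (complex conjugate pair).
General solution uses e^(α x)(C₁ cos(β x) + C₂ sin(β x)): y = C₁cos(3x) + C₂sin(3x).


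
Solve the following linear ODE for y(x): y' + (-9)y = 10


P(x) = -9 ⇒ μ = e^(-9x).
(μ y)' = 10e^(-9x) ⇒ μ y = -(10/9)e^(-9x) + C.
Divide by μ: y = -10/9 + Ce^(9x).


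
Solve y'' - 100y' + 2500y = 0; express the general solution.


Characteristic equation: r² - 100r + 2500 = 0, i.e. (r - 50)² = 0.
Repeated root r = 50; include an x factor for the second linearly independent solution.
General solution: y = (C₁ + C₂x)e^(50x).


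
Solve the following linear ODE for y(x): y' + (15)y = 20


P(x) = 15, Q(x) = 20; integrating factor μ = e^(15x).
(μ y)' = 20e^(15x) ⇒ μ y = (4/3)e^(15x) + C.
Divide by μ: y = 4/3 + Ce^(-15x).


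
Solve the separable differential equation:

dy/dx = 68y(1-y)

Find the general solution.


Separate: dy/[y(1-y)] = 68 dx.
Partial fractions: 1/[y(1-y)] = 1/y + 1/(1-y).
Integrate: ln|y/(1-y)| = 68x + C₀.
Solve for y: y = 1/(1 + Ce^(-68x)).


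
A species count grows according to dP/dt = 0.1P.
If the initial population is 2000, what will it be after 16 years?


The ODE dP/dt = 0.1P has solution P(t) = P(0)e^(0.1t).
Substitute P(0) = 2000 and t = 16: P(16) = 2000 e^(1.60) ≈ 9906.


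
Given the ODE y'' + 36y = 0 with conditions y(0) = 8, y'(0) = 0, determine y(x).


Characteristic roots of r² + 36 = 0 are ±6i, so y = C₁cos(6x) + C₂sin(6x).
Apply y(0) = 8: C₁ = 8. Differentiate and apply y'(0) = 0: 6·C₂ = 0, so C₂ = 0.
Particular solution: y = 8cos(6x).


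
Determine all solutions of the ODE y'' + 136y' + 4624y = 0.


Characteristic equation: r² + 136r + 4624 = 0, i.e. (r + 68)² = 0.
Repeated root r = -68; include an x factor for the second linearly independent solution.
General solution: y = (C₁ + C₂x)e^(-68x).


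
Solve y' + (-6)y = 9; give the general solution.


P(x) = -6 ⇒ μ = e^(-6x).
(μ y)' = 9e^(-6x) ⇒ μ y = -(3/2)e^(-6x) + C.
Divide by μ: y = -3/2 + Ce^(6x).


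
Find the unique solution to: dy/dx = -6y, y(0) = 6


General solution of y' = -6y is y = Ce^(-6x).
Apply y(0) = 6: C = 6.
Particular solution: y = 6e^(-6x).


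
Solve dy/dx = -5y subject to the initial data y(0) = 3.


General solution of y' = -5y is y = Ce^(-5x).
Apply y(0) = 3: C = 3.
Particular solution: y = 3e^(-5x).


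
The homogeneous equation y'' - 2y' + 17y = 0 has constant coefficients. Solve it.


Characteristic equation: r² - 2r + 17 = 0.
Discriminant is negative; roots r = 1 ± 4i (complex conjugate pair).
General solution uses e^(α x)(C₁ cos(β x) + C₂ sin(β x)): y = e^(x)(C₁cos(4x) + C₂sin(4x)).


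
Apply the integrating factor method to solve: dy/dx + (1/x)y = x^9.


P(x) = 1/x ⇒ μ = x^1.
(x^1 y)' = x^1·x^9 = x^10.
Integrate: x^1 y = x^11/(11) + C.
Solve for y: y = (1/11)x^10 + C/x^1.


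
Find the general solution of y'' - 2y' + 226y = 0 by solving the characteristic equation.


Characteristic equation: r² - 2r + 226 = 0.
Discriminant is negative; roots r = 1 ± 15i (complex conjugate pair).
General solution uses e^(α x)(C₁ cos(β x) + C₂ sin(β x)): y = e^(x)(C₁cos(15x) + C₂sin(15x)).


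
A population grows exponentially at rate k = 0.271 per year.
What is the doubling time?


Exponential growth: P(t) = P₀ e^(0.271t). Set P(t)/P₀ = 2: e^(0.271t) = 2.
Solve: t = ln(2)/0.271 ≈ 2.56 years.


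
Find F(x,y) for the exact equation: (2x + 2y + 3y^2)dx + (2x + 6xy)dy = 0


Check exactness: ∂M/∂y = 2 + 6y and ∂N/∂x = 2 + 6y; equal, so the equation is exact.
Integrate M with respect to x (treating y as constant): ∫M dx = x^2 + 2xy + 3xy^2 + h(y).
Differentiate w.r.t. y and set equal to N: all terms match, so h'(y) = 0 and h is a constant absorbed into C.
General solution: x^2 + 2xy + 3xy^2 = C.


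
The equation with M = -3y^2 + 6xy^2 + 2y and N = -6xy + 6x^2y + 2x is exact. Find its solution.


Check exactness: ∂M/∂y = -6y + 12xy + 2 and ∂N/∂x = -6y + 12xy + 2; equal, so the equation is exact.
Integrate M with respect to x (treating y as constant): ∫M dx = -3xy^2 + 3x^2y^2 + 2xy + h(y).
Differentiate w.r.t. y and set equal to N: all terms match, so h'(y) = 0 and h is a constant absorbed into C.
General solution: -3xy^2 + 3x^2y^2 + 2xy = C.


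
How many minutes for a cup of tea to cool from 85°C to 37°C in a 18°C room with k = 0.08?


From T(t) = T_a + (T₀ - T_a)e^(-kt), set T(t) = 37:
(37 - 18) / (85 - 18) = e^(-0.08t), so t = -ln(0.284)/0.08 ≈ 15.8 minutes.


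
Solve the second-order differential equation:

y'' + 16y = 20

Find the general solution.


Homogeneous part: r² + 16 = 0 ⇒ r = ±4i, so y_h = C₁cos(4x) + C₂sin(4x).
Try constant y_p = A; plug in: 16A = 20 ⇒ A = 5/4.
General solution: y = C₁cos(4x) + C₂sin(4x) + 5/4.


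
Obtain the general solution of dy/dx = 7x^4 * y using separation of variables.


Separate variables: dy/y = 7x^4 dx.
Integrate: ln|y| = (7/5)x^5 + C₀.
Exponentiate: y = Ce^((7/5)x^5).


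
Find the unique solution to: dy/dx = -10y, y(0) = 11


General solution of y' = -10y is y = Ce^(-10x).
Apply y(0) = 11: C = 11.
Particular solution: y = 11e^(-10x).


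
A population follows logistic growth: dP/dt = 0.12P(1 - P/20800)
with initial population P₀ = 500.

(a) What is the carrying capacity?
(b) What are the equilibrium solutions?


Logistic ODE dP/dt = 0.12P(1 - P/20800) has equilibria where dP/dt = 0, i.e. P = 0 or P = 20800.
The coefficient (1 - P/K) = 0 when P = K, identifying K = 20800 as the carrying capacity.
(a) K = 20800; (b) equilibria P = 0 and P = 20800.


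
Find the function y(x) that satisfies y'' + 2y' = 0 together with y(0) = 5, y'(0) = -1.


Characteristic roots of r² + 2r = 0 are 0, -2.
General solution y = c₁ + c₂ e^(-2x).
Apply y(0) = 5: c₁ + c₂ = 5. Apply y'(0) = -1: 0 c₁ - 2 c₂ = -1.
Solve: c₁ = 9/2, c₂ = 1/2.
Particular solution: y = 9/2 + (1/2)e^(-2x).


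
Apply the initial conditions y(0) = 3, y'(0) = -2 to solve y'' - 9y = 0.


Characteristic roots of r² - 9 = 0 are 3, -3.
General solution y = c₁ e^(3x) + c₂ e^(-3x).
Apply y(0) = 3: c₁ + c₂ = 3. Apply y'(0) = -2: 3 c₁ - 3 c₂ = -2.
Solve: c₁ = 7/6, c₂ = 11/6.
Particular solution: y = (7/6)e^(3x) + (11/6)e^(-3x).


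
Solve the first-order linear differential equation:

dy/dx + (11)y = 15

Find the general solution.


P(x) = 11, Q(x) = 15; integrating factor μ = e^(11x).
(μ y)' = 15e^(11x) ⇒ μ y = (15/11)e^(11x) + C.
Divide by μ: y = 15/11 + Ce^(-11x).


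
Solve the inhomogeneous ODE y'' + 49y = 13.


Homogeneous part: r² + 49 = 0 ⇒ r = ±7i, so y_h = C₁cos(7x) + C₂sin(7x).
Try constant y_p = A; plug in: 49A = 13 ⇒ A = 13/49.
General solution: y = C₁cos(7x) + C₂sin(7x) + 13/49.


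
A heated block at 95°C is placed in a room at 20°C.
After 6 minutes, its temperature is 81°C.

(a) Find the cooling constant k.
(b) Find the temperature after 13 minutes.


Newton's law: T(t) = T_a + (T₀ - T_a)e^(-kt).
(a) Use T(6) = 81: (81 - 20)/(95 - 20) = e^(-k·6), so k = -ln(0.813)/6 ≈ 0.0344.
(b) Apply k to t = 13: T(13) = 20 + (75)e^(-0.448) ≈ 67.9°C.


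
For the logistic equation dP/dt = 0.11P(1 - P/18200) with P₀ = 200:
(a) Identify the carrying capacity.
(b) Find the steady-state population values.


Logistic ODE dP/dt = 0.11P(1 - P/18200) has equilibria where dP/dt = 0, i.e. P = 0 or P = 18200.
The coefficient (1 - P/K) = 0 when P = K, identifying K = 18200 as the carrying capacity.
(a) K = 18200; (b) equilibria P = 0 and P = 18200.


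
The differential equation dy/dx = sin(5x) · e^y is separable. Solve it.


Separate: e^(-y) dy = sin(5x) dx.
Integrate: -e^(-y) = -(1/5)cos(5x) + C₀.
Rearrange: e^(-y) = (1/5)cos(5x) + C.


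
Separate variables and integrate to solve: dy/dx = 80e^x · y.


Separate variables: dy/y = 80e^x dx.
Integrate: ln|y| = 80e^x + C₀.
Exponentiate: y = Ce^(80e^x).


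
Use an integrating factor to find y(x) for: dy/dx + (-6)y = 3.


P(x) = -6 ⇒ μ = e^(-6x).
(μ y)' = 3e^(-6x) ⇒ μ y = -(1/2)e^(-6x) + C.
Divide by μ: y = -1/2 + Ce^(6x).


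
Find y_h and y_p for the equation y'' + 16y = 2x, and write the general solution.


Homogeneous: r² + 16 = 0 ⇒ r = ±4i, y_h = C₁cos(4x) + C₂sin(4x).
Polynomial forcing; try y_p = Ax + B. Then y_p'' + 16 y_p = 16(Ax + B) = 2x, so B = 0 and A = 1/8.
General solution: y = C₁cos(4x) + C₂sin(4x) + (1/8)x.


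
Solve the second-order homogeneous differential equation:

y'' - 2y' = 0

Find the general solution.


Characteristic equation: r² - 2r = 0.
Factor: (r - 2)(r - 0) = 0 ⇒ r = 2, 0 (distinct real).
General solution: y = C₁e^(2x) + C₂.


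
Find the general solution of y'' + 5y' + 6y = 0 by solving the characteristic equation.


Characteristic equation: r² + 5r + 6 = 0.
Factor: (r + 3)(r + 2) = 0 ⇒ r = -3, -2 (distinct real).
General solution: y = C₁e^(-3x) + C₂e^(-2x).


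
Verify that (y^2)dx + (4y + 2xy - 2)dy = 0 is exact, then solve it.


Check exactness: ∂M/∂y = 2y and ∂N/∂x = 2y; equal, so the equation is exact.
Integrate M with respect to x (treating y as constant): ∫M dx = xy^2 + h(y).
Differentiate w.r.t. y and set equal to N: the x-dependent terms already match, leaving h'(y) = 4y - 2. Integrate: h(y) = 2y^2 - 2y.
So F(x,y) = 2y^2 + xy^2 - 2y.
General solution: 2y^2 + xy^2 - 2y = C.


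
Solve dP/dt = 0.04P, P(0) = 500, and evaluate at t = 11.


The ODE dP/dt = 0.04P has solution P(t) = P(0)e^(0.04t).
Substitute P(0) = 500 and t = 11: P(11) = 500 e^(0.44) ≈ 776.


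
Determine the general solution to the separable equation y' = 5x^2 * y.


Separate variables: dy/y = 5x^2 dx.
Integrate: ln|y| = (5/3)x^3 + C₀.
Exponentiate: y = Ce^((5/3)x^3).


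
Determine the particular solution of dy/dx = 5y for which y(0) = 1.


General solution of y' = 5y is y = Ce^(5x).
Apply y(0) = 1: C = 1.
Particular solution: y = e^(5x).


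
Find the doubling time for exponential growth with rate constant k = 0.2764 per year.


Exponential growth: P(t) = P₀ e^(0.2764t). Set P(t)/P₀ = 2: e^(0.2764t) = 2.
Solve: t = ln(2)/0.2764 ≈ 2.51 years.


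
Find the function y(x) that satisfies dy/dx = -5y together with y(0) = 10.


General solution of y' = -5y is y = Ce^(-5x).
Apply y(0) = 10: C = 10.
Particular solution: y = 10e^(-5x).


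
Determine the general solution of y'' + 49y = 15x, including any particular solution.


Homogeneous: r² + 49 = 0 ⇒ r = ±7i, y_h = C₁cos(7x) + C₂sin(7x).
Polynomial forcing; try y_p = Ax + B. Then y_p'' + 49 y_p = 49(Ax + B) = 15x, so B = 0 and A = 15/49.
General solution: y = C₁cos(7x) + C₂sin(7x) + (15/49)x.


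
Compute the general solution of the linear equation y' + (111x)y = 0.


P(x) = 111x ⇒ μ = e^((111/2)x²).
Q(x) = 0 so μ y is constant: y = Ce^(-(111/2)x²).


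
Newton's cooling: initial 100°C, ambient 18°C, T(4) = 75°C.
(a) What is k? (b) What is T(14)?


Newton's law: T(t) = T_a + (T₀ - T_a)e^(-kt).
(a) Use T(4) = 75: (75 - 18)/(100 - 18) = e^(-k·4), so k = -ln(0.695)/4 ≈ 0.0909.
(b) Apply k to t = 14: T(14) = 18 + (82)e^(-1.273) ≈ 41.0°C.


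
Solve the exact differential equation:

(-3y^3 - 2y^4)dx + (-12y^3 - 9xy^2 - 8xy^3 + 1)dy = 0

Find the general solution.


Check exactness: ∂M/∂y = -9y^2 - 8y^3 and ∂N/∂x = -9y^2 - 8y^3; equal, so the equation is exact.
Integrate M with respect to x (treating y as constant): ∫M dx = -3xy^3 - 2xy^4 + h(y).
Differentiate w.r.t. y and set equal to N: the x-dependent terms already match, leaving h'(y) = -12y^3 + 1. Integrate: h(y) = -3y^4 + y.
So F(x,y) = -3y^4 - 3xy^3 - 2xy^4 + y.
General solution: -3y^4 - 3xy^3 - 2xy^4 + y = C.


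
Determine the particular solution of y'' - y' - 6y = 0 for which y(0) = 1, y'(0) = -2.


Characteristic roots of r² - r - 6 = 0 are -2, 3.
General solution y = c₁ e^(-2x) + c₂ e^(3x).
Apply y(0) = 1: c₁ + c₂ = 1. Apply y'(0) = -2: -2 c₁ + 3 c₂ = -2.
Solve: c₁ = 1, c₂ = 0.
Particular solution: y = e^(-2x) + 0e^(3x).


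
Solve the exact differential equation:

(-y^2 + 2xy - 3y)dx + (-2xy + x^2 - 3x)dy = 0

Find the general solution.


Check exactness: ∂M/∂y = -2y + 2x - 3 and ∂N/∂x = -2y + 2x - 3; equal, so the equation is exact.
Integrate M with respect to x (treating y as constant): ∫M dx = -xy^2 + x^2y - 3xy + h(y).
Differentiate w.r.t. y and set equal to N: all terms match, so h'(y) = 0 and h is a constant absorbed into C.
General solution: -xy^2 + x^2y - 3xy = C.


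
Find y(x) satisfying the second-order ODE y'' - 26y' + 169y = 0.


Characteristic equation: r² - 26r + 169 = 0, i.e. (r - 13)² = 0.
Repeated root r = 13; include an x factor for the second linearly independent solution.
General solution: y = (C₁ + C₂x)e^(13x).


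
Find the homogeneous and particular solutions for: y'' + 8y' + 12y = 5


Characteristic roots of r² + 8r + 12 = 0 are -2, -6.
y_h = C₁e^(-2x) + C₂e^(-6x).
Constant forcing; try y_p = A. Then 12A = 5 ⇒ A = 5/12.
General solution: y = C₁e^(-2x) + C₂e^(-6x) + 5/12.


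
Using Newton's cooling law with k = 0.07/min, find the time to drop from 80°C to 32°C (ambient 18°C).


From T(t) = T_a + (T₀ - T_a)e^(-kt), set T(t) = 32:
(32 - 18) / (80 - 18) = e^(-0.07t), so t = -ln(0.226)/0.07 ≈ 21.3 minutes.


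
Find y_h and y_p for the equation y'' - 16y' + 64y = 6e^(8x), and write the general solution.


Characteristic polynomial (r - 8)² = 0; repeated root r = 8.
y_h = (C₁ + C₂x)e^(8x). Forcing matches the repeated root (resonance), so try y_p = Ax² e^(8x).
Substitute and solve for A: 2A = 6, so A = 3.
General solution: y = (C₁ + C₂x + 3x²)e^(8x).


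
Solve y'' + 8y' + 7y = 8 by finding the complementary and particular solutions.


Characteristic roots of r² + 8r + 7 = 0 are -7, -1.
y_h = C₁e^(-7x) + C₂e^(-x).
Constant forcing; try y_p = A. Then 7A = 8 ⇒ A = 8/7.
General solution: y = C₁e^(-7x) + C₂e^(-x) + 8/7.


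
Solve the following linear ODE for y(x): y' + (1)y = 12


P(x) = 1, Q(x) = 12; integrating factor μ = e^(x).
(μ y)' = 12e^(x) ⇒ μ y = 12e^(x) + C.
Divide by μ: y = 12 + Ce^(-x).


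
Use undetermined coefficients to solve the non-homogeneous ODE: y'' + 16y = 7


Homogeneous part: r² + 16 = 0 ⇒ r = ±4i, so y_h = C₁cos(4x) + C₂sin(4x).
Try constant y_p = A; plug in: 16A = 7 ⇒ A = 7/16.
General solution: y = C₁cos(4x) + C₂sin(4x) + 7/16.


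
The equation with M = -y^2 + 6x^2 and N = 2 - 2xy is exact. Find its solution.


Check exactness: ∂M/∂y = -2y and ∂N/∂x = -2y; equal, so the equation is exact.
Integrate M with respect to x (treating y as constant): ∫M dx = -xy^2 + 2x^3 + h(y).
Differentiate w.r.t. y and set equal to N: the x-dependent terms already match, leaving h'(y) = 2. Integrate: h(y) = 2y.
So F(x,y) = 2y - xy^2 + 2x^3.
General solution: 2y - xy^2 + 2x^3 = C.


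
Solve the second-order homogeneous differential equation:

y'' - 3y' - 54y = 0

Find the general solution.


Characteristic equation: r² - 3r - 54 = 0.
Factor: (r + 6)(r - 9) = 0 ⇒ r = -6, 9 (distinct real).
General solution: y = C₁e^(-6x) + C₂e^(9x).


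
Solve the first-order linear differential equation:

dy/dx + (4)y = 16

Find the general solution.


P(x) = 4, Q(x) = 16; integrating factor μ = e^(4x).
(μ y)' = 16e^(4x) ⇒ μ y = 4e^(4x) + C.
Divide by μ: y = 4 + Ce^(-4x).


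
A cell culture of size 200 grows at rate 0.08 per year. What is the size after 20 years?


The ODE dP/dt = 0.08P has solution P(t) = P(0)e^(0.08t).
Substitute P(0) = 200 and t = 20: P(20) = 200 e^(1.60) ≈ 991.


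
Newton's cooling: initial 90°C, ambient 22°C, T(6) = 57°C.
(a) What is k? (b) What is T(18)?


Newton's law: T(t) = T_a + (T₀ - T_a)e^(-kt).
(a) Use T(6) = 57: (57 - 22)/(90 - 22) = e^(-k·6), so k = -ln(0.515)/6 ≈ 0.1107.
(b) Apply k to t = 18: T(18) = 22 + (68)e^(-1.992) ≈ 31.3°C.
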